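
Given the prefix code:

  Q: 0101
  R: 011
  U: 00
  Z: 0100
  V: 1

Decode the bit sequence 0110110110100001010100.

RRRZUVQU

Read left to right; each codeword is recognised as soon as it completes (prefix code):
  011→R | 011→R | 011→R | 0100→Z | 00→U | 1→V | 0101→Q | 00→U
Decoded message: RRRZUVQU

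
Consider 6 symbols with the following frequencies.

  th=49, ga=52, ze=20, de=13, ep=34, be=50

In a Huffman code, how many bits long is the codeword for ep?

Repeatedly merge the two smallest:
combine de(13), ze(20) → 33
combine 33, ep(34) → 67
combine th(49), be(50) → 99
combine ga(52), 67 → 119
combine 99, 119 → 218
ep sits 3 levels below the root, so its codeword is 3 bits.

3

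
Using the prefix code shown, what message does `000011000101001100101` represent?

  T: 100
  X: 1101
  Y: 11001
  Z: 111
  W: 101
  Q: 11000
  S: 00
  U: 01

SSQWSYU

Read left to right; each codeword is recognised as soon as it completes (prefix code):
  00→S | 00→S | 11000→Q | 101→W | 00→S | 11001→Y | 01→U
Decoded message: SSQWSYU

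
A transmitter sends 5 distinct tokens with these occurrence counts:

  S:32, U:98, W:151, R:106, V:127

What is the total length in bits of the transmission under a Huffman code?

1158

Greedily combine the two least-frequent nodes:
combine S(32), U(98) → 130
combine R(106), V(127) → 233
combine 130, W(151) → 281
combine 233, 281 → 514
The encoded length is the sum of every internal node's weight: 130 + 233 + 281 + 514 = 1158 bits.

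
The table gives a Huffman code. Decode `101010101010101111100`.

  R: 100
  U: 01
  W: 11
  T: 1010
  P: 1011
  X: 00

Read left to right; each codeword is recognised as soon as it completes (prefix code):
  1010→T | 1010→T | 1010→T | 1011→P | 11→W | 100→R
Decoded message: TTTPWR

TTTPWR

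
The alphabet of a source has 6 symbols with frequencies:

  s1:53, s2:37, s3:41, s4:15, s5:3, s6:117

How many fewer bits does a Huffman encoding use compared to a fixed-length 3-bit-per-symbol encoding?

216

Fixed-length: 3 bits × 266 symbols = 798 bits.
Huffman merges:
s5(3) + s4(15) → 18
18 + s2(37) → 55
s3(41) + s1(53) → 94
55 + 94 → 149
s6(117) + 149 → 266
Huffman total = 18 + 55 + 94 + 149 + 266 = 582 bits.
Saving = 798 − 582 = 216 bits.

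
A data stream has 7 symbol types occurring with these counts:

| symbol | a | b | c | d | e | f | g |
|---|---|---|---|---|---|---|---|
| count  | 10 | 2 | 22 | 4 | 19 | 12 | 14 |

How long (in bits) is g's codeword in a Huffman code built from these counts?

Huffman merges, smallest pair first:
b(2) + d(4) → 6
6 + a(10) → 16
f(12) + g(14) → 26
16 + e(19) → 35
c(22) + 26 → 48
35 + 48 → 83
The subtree containing g is merged 3 times, so code length = 3.

3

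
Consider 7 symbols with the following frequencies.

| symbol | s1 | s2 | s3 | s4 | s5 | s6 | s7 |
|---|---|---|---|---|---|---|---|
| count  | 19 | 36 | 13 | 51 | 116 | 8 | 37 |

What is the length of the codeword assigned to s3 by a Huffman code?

5

Huffman merges, smallest pair first:
s6(8) + s3(13) → 21
s1(19) + 21 → 40
s2(36) + s7(37) → 73
40 + s4(51) → 91
73 + 91 → 164
s5(116) + 164 → 280
s3's leaf is at depth 5, giving a 5-bit codeword.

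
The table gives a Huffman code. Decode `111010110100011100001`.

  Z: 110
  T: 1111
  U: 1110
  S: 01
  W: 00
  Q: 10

Read left to right; each codeword is recognised as soon as it completes (prefix code):
  1110→U | 10→Q | 110→Z | 10→Q | 00→W | 1110→U | 00→W | 01→S
Decoded message: UQZQWUWS

UQZQWUWS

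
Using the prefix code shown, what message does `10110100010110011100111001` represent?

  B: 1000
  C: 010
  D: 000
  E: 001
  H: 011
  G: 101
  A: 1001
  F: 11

GGDGAFEFE

Read left to right; each codeword is recognised as soon as it completes (prefix code):
  101→G | 101→G | 000→D | 101→G | 1001→A | 11→F | 001→E | 11→F | 001→E
Decoded message: GGDGAFEFE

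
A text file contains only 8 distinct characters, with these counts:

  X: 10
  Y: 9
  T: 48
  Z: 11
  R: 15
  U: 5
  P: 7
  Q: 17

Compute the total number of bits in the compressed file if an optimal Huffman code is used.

324

Build the Huffman tree bottom-up:
U(5) + P(7) → 12
Y(9) + X(10) → 19
Z(11) + 12 → 23
R(15) + Q(17) → 32
19 + 23 → 42
32 + 42 → 74
T(48) + 74 → 122
Total encoded bits = sum of merged weights = 12 + 19 + 23 + 32 + 42 + 74 + 122 = 324.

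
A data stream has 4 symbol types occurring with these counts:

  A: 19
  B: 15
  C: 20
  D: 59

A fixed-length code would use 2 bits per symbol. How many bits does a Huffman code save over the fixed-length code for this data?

Fixed-length: 2 bits × 113 symbols = 226 bits.
Huffman merges:
merge B(15) and A(19): 34
merge C(20) and 34: 54
merge 54 and D(59): 113
Huffman total = 34 + 54 + 113 = 201 bits.
Saving = 226 − 201 = 25 bits.

25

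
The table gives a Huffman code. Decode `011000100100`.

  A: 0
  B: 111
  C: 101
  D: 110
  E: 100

Read left to right; each codeword is recognised as soon as it completes (prefix code):
  0→A | 110→D | 0→A | 0→A | 100→E | 100→E
Decoded message: ADAAEE

ADAAEE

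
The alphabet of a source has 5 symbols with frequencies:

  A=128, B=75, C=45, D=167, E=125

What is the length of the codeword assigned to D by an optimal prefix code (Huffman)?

2

Repeatedly merge the two smallest:
combine C(45), B(75) → 120
combine 120, E(125) → 245
combine A(128), D(167) → 295
combine 245, 295 → 540
D sits 2 levels below the root, so its codeword is 2 bits.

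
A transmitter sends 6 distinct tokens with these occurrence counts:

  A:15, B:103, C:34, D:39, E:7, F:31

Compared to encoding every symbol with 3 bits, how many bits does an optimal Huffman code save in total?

184

Fixed-length: 3 bits × 229 symbols = 687 bits.
Huffman merges:
E(7) + A(15) → 22
22 + F(31) → 53
C(34) + D(39) → 73
53 + 73 → 126
B(103) + 126 → 229
Huffman total = 22 + 53 + 73 + 126 + 229 = 503 bits.
Saving = 687 − 503 = 184 bits.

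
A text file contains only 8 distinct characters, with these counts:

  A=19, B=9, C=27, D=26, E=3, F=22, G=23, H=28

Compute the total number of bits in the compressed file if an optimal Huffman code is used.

Merge the two smallest weights repeatedly:
combine E(3), B(9) → 12
combine 12, A(19) → 31
combine F(22), G(23) → 45
combine D(26), C(27) → 53
combine H(28), 31 → 59
combine 45, 53 → 98
combine 59, 98 → 157
Each symbol's bit-cost is frequency × depth; summing gives 455 bits (equivalently 12 + 31 + 45 + 53 + 59 + 98 + 157).

455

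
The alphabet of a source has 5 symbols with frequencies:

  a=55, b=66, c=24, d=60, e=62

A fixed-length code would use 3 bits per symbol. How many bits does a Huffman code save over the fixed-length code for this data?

188

Fixed-length: 3 bits × 267 symbols = 801 bits.
Huffman merges:
merge c(24) and a(55): 79
merge d(60) and e(62): 122
merge b(66) and 79: 145
merge 122 and 145: 267
Huffman total = 79 + 122 + 145 + 267 = 613 bits.
Saving = 801 − 613 = 188 bits.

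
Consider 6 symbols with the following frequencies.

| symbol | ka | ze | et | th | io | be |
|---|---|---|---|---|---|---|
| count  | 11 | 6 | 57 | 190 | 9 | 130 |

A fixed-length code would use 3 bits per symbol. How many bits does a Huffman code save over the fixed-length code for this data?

469

Fixed-length: 3 bits × 403 symbols = 1209 bits.
Huffman merges:
combine ze(6), io(9) → 15
combine ka(11), 15 → 26
combine 26, et(57) → 83
combine 83, be(130) → 213
combine th(190), 213 → 403
Huffman total = 15 + 26 + 83 + 213 + 403 = 740 bits.
Saving = 1209 − 740 = 469 bits.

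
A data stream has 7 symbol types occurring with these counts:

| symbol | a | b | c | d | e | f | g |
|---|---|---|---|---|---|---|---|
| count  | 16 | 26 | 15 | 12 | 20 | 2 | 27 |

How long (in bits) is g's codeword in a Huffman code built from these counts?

Build the tree from the bottom:
merge f(2) and d(12): 14
merge 14 and c(15): 29
merge a(16) and e(20): 36
merge b(26) and g(27): 53
merge 29 and 36: 65
merge 53 and 65: 118
g sits 2 levels below the root, so its codeword is 2 bits.

2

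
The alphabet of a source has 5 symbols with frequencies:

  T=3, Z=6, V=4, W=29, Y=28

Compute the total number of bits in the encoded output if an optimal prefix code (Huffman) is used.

Build the Huffman tree bottom-up:
T(3) + V(4) → 7
Z(6) + 7 → 13
13 + Y(28) → 41
W(29) + 41 → 70
Total encoded bits = sum of merged weights = 7 + 13 + 41 + 70 = 131.

131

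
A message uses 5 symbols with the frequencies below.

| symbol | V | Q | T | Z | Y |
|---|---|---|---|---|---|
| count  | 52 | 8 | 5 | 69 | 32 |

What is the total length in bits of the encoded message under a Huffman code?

Greedily combine the two least-frequent nodes:
combine T(5), Q(8) → 13
combine 13, Y(32) → 45
combine 45, V(52) → 97
combine Z(69), 97 → 166
Each symbol's bit-cost is frequency × depth; summing gives 321 bits (equivalently 13 + 45 + 97 + 166).

321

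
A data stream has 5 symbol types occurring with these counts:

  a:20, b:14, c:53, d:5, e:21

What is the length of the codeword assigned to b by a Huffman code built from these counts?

4

Repeatedly merge the two smallest:
d(5) + b(14) → 19
19 + a(20) → 39
e(21) + 39 → 60
c(53) + 60 → 113
b's leaf is at depth 4, giving a 4-bit codeword.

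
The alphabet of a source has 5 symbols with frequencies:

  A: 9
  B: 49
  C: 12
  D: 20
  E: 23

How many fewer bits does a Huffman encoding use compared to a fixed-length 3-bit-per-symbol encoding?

Fixed-length: 3 bits × 113 symbols = 339 bits.
Huffman merges:
combine A(9), C(12) → 21
combine D(20), 21 → 41
combine E(23), 41 → 64
combine B(49), 64 → 113
Huffman total = 21 + 41 + 64 + 113 = 239 bits.
Saving = 339 − 239 = 100 bits.

100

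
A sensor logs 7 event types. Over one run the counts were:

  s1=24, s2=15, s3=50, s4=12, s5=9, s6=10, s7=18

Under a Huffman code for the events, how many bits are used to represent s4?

3

Build the tree from the bottom:
s5(9) + s6(10) → 19
s4(12) + s2(15) → 27
s7(18) + 19 → 37
s1(24) + 27 → 51
37 + s3(50) → 87
51 + 87 → 138
s4's leaf is at depth 3, giving a 3-bit codeword.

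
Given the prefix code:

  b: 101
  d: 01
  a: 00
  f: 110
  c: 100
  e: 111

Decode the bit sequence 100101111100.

cbec

Read left to right; each codeword is recognised as soon as it completes (prefix code):
  100→c | 101→b | 111→e | 100→c
Decoded message: cbec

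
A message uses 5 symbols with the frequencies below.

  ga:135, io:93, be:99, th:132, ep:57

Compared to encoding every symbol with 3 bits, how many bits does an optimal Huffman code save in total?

Fixed-length: 3 bits × 516 symbols = 1548 bits.
Huffman merges:
ep(57) + io(93) → 150
be(99) + th(132) → 231
ga(135) + 150 → 285
231 + 285 → 516
Huffman total = 150 + 231 + 285 + 516 = 1182 bits.
Saving = 1548 − 1182 = 366 bits.

366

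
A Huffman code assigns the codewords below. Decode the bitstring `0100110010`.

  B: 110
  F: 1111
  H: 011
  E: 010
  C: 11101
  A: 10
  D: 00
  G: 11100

EHDA

Read left to right; each codeword is recognised as soon as it completes (prefix code):
  010→E | 011→H | 00→D | 10→A
Decoded message: EHDA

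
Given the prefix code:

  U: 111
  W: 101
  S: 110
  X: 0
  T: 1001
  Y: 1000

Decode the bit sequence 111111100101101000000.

Read left to right; each codeword is recognised as soon as it completes (prefix code):
  111→U | 111→U | 1001→T | 0→X | 110→S | 1000→Y | 0→X | 0→X | 0→X
Decoded message: UUTXSYXXX

UUTXSYXXX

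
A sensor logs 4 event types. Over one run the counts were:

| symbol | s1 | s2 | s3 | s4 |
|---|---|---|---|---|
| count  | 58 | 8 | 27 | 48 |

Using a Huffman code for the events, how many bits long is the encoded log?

Greedily combine the two least-frequent nodes:
s2(8) + s3(27) → 35
35 + s4(48) → 83
s1(58) + 83 → 141
Total encoded bits = sum of merged weights = 35 + 83 + 141 = 259.

259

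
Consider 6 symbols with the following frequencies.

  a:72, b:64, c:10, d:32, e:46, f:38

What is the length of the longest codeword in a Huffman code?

4

Merge the two lowest-weight nodes at each step:
c(10) + d(32) → 42
f(38) + 42 → 80
e(46) + b(64) → 110
a(72) + 80 → 152
110 + 152 → 262
Maximum depth reached is 4.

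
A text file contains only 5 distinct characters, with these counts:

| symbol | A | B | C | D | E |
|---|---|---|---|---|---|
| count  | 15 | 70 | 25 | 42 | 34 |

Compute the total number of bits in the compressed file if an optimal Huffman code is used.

Build the Huffman tree bottom-up:
combine A(15), C(25) → 40
combine E(34), 40 → 74
combine D(42), B(70) → 112
combine 74, 112 → 186
Total encoded bits = sum of merged weights = 40 + 74 + 112 + 186 = 412.

412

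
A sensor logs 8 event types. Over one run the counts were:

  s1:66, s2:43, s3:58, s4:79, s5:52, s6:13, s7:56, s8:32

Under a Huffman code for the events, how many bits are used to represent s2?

Repeatedly merge the two smallest:
s6(13) + s8(32) → 45
s2(43) + 45 → 88
s5(52) + s7(56) → 108
s3(58) + s1(66) → 124
s4(79) + 88 → 167
108 + 124 → 232
167 + 232 → 399
s2 sits 3 levels below the root, so its codeword is 3 bits.

3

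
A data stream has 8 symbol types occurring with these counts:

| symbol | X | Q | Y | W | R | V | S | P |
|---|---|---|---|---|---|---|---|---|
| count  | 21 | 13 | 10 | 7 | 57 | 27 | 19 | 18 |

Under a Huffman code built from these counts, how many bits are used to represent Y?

4

Build the tree from the bottom:
merge W(7) and Y(10): 17
merge Q(13) and 17: 30
merge P(18) and S(19): 37
merge X(21) and V(27): 48
merge 30 and 37: 67
merge 48 and R(57): 105
merge 67 and 105: 172
Y's leaf is at depth 4, giving a 4-bit codeword.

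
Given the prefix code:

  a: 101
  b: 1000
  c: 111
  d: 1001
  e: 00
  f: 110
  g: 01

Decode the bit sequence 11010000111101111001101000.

fbgcgcefb

Read left to right; each codeword is recognised as soon as it completes (prefix code):
  110→f | 1000→b | 01→g | 111→c | 01→g | 111→c | 00→e | 110→f | 1000→b
Decoded message: fbgcgcefb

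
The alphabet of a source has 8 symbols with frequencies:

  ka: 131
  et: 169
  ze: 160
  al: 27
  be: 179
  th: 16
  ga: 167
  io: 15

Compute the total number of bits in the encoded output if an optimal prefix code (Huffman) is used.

2333

Greedily combine the two least-frequent nodes:
combine io(15), th(16) → 31
combine al(27), 31 → 58
combine 58, ka(131) → 189
combine ze(160), ga(167) → 327
combine et(169), be(179) → 348
combine 189, 327 → 516
combine 348, 516 → 864
Total encoded bits = sum of merged weights = 31 + 58 + 189 + 327 + 348 + 516 + 864 = 2333.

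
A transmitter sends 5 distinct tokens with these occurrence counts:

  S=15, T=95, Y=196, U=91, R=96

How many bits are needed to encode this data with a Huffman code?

Merge the two smallest weights repeatedly:
merge S(15) and U(91): 106
merge T(95) and R(96): 191
merge 106 and 191: 297
merge Y(196) and 297: 493
The encoded length is the sum of every internal node's weight: 106 + 191 + 297 + 493 = 1087 bits.

1087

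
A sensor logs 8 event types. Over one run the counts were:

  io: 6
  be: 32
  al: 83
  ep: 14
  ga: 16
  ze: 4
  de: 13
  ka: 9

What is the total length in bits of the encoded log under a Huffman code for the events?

421

Greedily combine the two least-frequent nodes:
combine ze(4), io(6) → 10
combine ka(9), 10 → 19
combine de(13), ep(14) → 27
combine ga(16), 19 → 35
combine 27, be(32) → 59
combine 35, 59 → 94
combine al(83), 94 → 177
Total encoded bits = sum of merged weights = 10 + 19 + 27 + 35 + 59 + 94 + 177 = 421.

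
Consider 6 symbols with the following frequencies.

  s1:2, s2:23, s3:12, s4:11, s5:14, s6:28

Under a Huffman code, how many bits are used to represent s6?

Build the tree from the bottom:
merge s1(2) and s4(11): 13
merge s3(12) and 13: 25
merge s5(14) and s2(23): 37
merge 25 and s6(28): 53
merge 37 and 53: 90
The subtree containing s6 is merged 2 times, so code length = 2.

2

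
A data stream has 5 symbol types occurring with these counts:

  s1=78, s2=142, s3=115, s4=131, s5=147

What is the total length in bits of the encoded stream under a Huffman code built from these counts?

1419

Merge the two smallest weights repeatedly:
combine s1(78), s3(115) → 193
combine s4(131), s2(142) → 273
combine s5(147), 193 → 340
combine 273, 340 → 613
Each symbol's bit-cost is frequency × depth; summing gives 1419 bits (equivalently 193 + 273 + 340 + 613).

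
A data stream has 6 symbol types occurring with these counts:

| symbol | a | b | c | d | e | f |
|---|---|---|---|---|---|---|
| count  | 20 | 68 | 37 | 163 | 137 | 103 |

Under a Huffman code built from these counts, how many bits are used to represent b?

3

Huffman merges, smallest pair first:
combine a(20), c(37) → 57
combine 57, b(68) → 125
combine f(103), 125 → 228
combine e(137), d(163) → 300
combine 228, 300 → 528
b's leaf is at depth 3, giving a 3-bit codeword.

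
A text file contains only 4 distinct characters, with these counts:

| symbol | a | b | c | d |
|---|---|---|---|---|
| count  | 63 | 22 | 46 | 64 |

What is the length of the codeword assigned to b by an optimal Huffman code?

Build the tree from the bottom:
merge b(22) and c(46): 68
merge a(63) and d(64): 127
merge 68 and 127: 195
b sits 2 levels below the root, so its codeword is 2 bits.

2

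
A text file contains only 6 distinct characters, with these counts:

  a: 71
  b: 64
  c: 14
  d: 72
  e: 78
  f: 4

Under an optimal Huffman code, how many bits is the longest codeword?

Merge the two lowest-weight nodes at each step:
combine f(4), c(14) → 18
combine 18, b(64) → 82
combine a(71), d(72) → 143
combine e(78), 82 → 160
combine 143, 160 → 303
The rarest symbols sit at the bottom; the longest codeword is 4 bits.

4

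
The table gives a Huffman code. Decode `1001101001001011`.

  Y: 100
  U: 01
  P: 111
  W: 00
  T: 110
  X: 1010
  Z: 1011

Read left to right; each codeword is recognised as soon as it completes (prefix code):
  100→Y | 110→T | 100→Y | 100→Y | 1011→Z
Decoded message: YTYYZ

YTYYZ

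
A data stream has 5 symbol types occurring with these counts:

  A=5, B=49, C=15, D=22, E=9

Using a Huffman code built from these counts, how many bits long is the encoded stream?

194

Merge the two smallest weights repeatedly:
A(5) + E(9) → 14
14 + C(15) → 29
D(22) + 29 → 51
B(49) + 51 → 100
Total encoded bits = sum of merged weights = 14 + 29 + 51 + 100 = 194.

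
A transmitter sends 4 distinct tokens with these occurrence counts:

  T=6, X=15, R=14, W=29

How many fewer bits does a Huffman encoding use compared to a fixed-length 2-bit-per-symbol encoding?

Fixed-length: 2 bits × 64 symbols = 128 bits.
Huffman merges:
T(6) + R(14) → 20
X(15) + 20 → 35
W(29) + 35 → 64
Huffman total = 20 + 35 + 64 = 119 bits.
Saving = 128 − 119 = 9 bits.

9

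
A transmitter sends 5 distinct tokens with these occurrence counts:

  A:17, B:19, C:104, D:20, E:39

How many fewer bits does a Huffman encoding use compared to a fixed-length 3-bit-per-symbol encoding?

211

Fixed-length: 3 bits × 199 symbols = 597 bits.
Huffman merges:
A(17) + B(19) → 36
D(20) + 36 → 56
E(39) + 56 → 95
95 + C(104) → 199
Huffman total = 36 + 56 + 95 + 199 = 386 bits.
Saving = 597 − 386 = 211 bits.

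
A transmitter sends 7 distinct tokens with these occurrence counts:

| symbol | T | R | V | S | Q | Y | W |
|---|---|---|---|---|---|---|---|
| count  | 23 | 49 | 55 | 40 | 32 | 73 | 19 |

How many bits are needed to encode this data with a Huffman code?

Merge the two smallest weights repeatedly:
combine W(19), T(23) → 42
combine Q(32), S(40) → 72
combine 42, R(49) → 91
combine V(55), 72 → 127
combine Y(73), 91 → 164
combine 127, 164 → 291
Total encoded bits = sum of merged weights = 42 + 72 + 91 + 127 + 164 + 291 = 787.

787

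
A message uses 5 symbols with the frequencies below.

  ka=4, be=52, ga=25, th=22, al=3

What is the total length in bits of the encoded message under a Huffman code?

Build the Huffman tree bottom-up:
combine al(3), ka(4) → 7
combine 7, th(22) → 29
combine ga(25), 29 → 54
combine be(52), 54 → 106
The encoded length is the sum of every internal node's weight: 7 + 29 + 54 + 106 = 196 bits.

196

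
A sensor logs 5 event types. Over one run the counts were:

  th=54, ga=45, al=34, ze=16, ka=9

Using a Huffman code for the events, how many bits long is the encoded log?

Greedily combine the two least-frequent nodes:
combine ka(9), ze(16) → 25
combine 25, al(34) → 59
combine ga(45), th(54) → 99
combine 59, 99 → 158
Each symbol's bit-cost is frequency × depth; summing gives 341 bits (equivalently 25 + 59 + 99 + 158).

341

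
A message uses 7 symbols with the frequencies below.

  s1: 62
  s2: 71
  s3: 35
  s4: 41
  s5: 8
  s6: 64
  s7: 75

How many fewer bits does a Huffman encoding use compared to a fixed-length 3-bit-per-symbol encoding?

Fixed-length: 3 bits × 356 symbols = 1068 bits.
Huffman merges:
combine s5(8), s3(35) → 43
combine s4(41), 43 → 84
combine s1(62), s6(64) → 126
combine s2(71), s7(75) → 146
combine 84, 126 → 210
combine 146, 210 → 356
Huffman total = 43 + 84 + 126 + 146 + 210 + 356 = 965 bits.
Saving = 1068 − 965 = 103 bits.

103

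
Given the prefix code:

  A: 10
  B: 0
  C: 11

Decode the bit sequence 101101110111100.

Read left to right; each codeword is recognised as soon as it completes (prefix code):
  10→A | 11→C | 0→B | 11→C | 10→A | 11→C | 11→C | 0→B | 0→B
Decoded message: ACBCACCBB

ACBCACCBB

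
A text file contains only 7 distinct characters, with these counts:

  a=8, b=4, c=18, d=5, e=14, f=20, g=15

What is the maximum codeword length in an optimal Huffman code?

Merge the two lowest-weight nodes at each step:
combine b(4), d(5) → 9
combine a(8), 9 → 17
combine e(14), g(15) → 29
combine 17, c(18) → 35
combine f(20), 29 → 49
combine 35, 49 → 84
The rarest symbols sit at the bottom; the longest codeword is 4 bits.

4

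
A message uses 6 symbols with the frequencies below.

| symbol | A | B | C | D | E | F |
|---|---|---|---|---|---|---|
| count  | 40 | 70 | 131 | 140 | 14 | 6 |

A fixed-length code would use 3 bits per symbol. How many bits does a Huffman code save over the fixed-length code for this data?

Fixed-length: 3 bits × 401 symbols = 1203 bits.
Huffman merges:
merge F(6) and E(14): 20
merge 20 and A(40): 60
merge 60 and B(70): 130
merge 130 and C(131): 261
merge D(140) and 261: 401
Huffman total = 20 + 60 + 130 + 261 + 401 = 872 bits.
Saving = 1203 − 872 = 331 bits.

331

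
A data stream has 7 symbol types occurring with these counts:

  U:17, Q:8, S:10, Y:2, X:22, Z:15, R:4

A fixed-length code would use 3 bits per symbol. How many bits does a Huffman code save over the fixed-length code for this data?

Fixed-length: 3 bits × 78 symbols = 234 bits.
Huffman merges:
combine Y(2), R(4) → 6
combine 6, Q(8) → 14
combine S(10), 14 → 24
combine Z(15), U(17) → 32
combine X(22), 24 → 46
combine 32, 46 → 78
Huffman total = 6 + 14 + 24 + 32 + 46 + 78 = 200 bits.
Saving = 234 − 200 = 34 bits.

34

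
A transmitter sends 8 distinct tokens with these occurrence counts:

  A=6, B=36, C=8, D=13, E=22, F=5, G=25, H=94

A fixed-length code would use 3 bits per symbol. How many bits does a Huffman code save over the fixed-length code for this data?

126

Fixed-length: 3 bits × 209 symbols = 627 bits.
Huffman merges:
merge F(5) and A(6): 11
merge C(8) and 11: 19
merge D(13) and 19: 32
merge E(22) and G(25): 47
merge 32 and B(36): 68
merge 47 and 68: 115
merge H(94) and 115: 209
Huffman total = 11 + 19 + 32 + 47 + 68 + 115 + 209 = 501 bits.
Saving = 627 − 501 = 126 bits.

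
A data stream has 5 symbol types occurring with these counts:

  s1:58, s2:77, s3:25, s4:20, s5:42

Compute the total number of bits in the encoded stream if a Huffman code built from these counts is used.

489

Greedily combine the two least-frequent nodes:
s4(20) + s3(25) → 45
s5(42) + 45 → 87
s1(58) + s2(77) → 135
87 + 135 → 222
The encoded length is the sum of every internal node's weight: 45 + 87 + 135 + 222 = 489 bits.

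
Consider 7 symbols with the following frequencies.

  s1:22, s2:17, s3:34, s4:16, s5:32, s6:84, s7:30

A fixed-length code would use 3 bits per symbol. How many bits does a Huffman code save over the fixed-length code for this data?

Fixed-length: 3 bits × 235 symbols = 705 bits.
Huffman merges:
s4(16) + s2(17) → 33
s1(22) + s7(30) → 52
s5(32) + 33 → 65
s3(34) + 52 → 86
65 + s6(84) → 149
86 + 149 → 235
Huffman total = 33 + 52 + 65 + 86 + 149 + 235 = 620 bits.
Saving = 705 − 620 = 85 bits.

85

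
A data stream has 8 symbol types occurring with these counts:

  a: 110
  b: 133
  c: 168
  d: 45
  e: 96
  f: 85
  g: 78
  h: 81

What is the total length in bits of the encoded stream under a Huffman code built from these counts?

2343

Greedily combine the two least-frequent nodes:
combine d(45), g(78) → 123
combine h(81), f(85) → 166
combine e(96), a(110) → 206
combine 123, b(133) → 256
combine 166, c(168) → 334
combine 206, 256 → 462
combine 334, 462 → 796
Total encoded bits = sum of merged weights = 123 + 166 + 206 + 256 + 334 + 462 + 796 = 2343.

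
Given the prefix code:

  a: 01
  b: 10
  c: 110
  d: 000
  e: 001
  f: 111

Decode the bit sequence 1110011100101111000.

Read left to right; each codeword is recognised as soon as it completes (prefix code):
  111→f | 001→e | 110→c | 01→a | 01→a | 111→f | 000→d
Decoded message: fecaafd

fecaafd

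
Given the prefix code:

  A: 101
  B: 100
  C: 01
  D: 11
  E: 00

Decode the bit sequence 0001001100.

ECEDE

Read left to right; each codeword is recognised as soon as it completes (prefix code):
  00→E | 01→C | 00→E | 11→D | 00→E
Decoded message: ECEDE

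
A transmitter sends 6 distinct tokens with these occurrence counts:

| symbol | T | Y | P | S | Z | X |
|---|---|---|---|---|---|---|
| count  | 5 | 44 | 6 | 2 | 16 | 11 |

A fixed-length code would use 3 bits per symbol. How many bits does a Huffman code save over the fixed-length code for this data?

Fixed-length: 3 bits × 84 symbols = 252 bits.
Huffman merges:
merge S(2) and T(5): 7
merge P(6) and 7: 13
merge X(11) and 13: 24
merge Z(16) and 24: 40
merge 40 and Y(44): 84
Huffman total = 7 + 13 + 24 + 40 + 84 = 168 bits.
Saving = 252 − 168 = 84 bits.

84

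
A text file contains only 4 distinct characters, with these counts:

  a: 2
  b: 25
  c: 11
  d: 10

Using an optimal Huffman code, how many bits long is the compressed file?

83

Merge the two smallest weights repeatedly:
a(2) + d(10) → 12
c(11) + 12 → 23
23 + b(25) → 48
Each symbol's bit-cost is frequency × depth; summing gives 83 bits (equivalently 12 + 23 + 48).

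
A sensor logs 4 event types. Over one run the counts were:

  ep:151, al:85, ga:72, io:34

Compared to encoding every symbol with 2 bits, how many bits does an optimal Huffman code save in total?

Fixed-length: 2 bits × 342 symbols = 684 bits.
Huffman merges:
merge io(34) and ga(72): 106
merge al(85) and 106: 191
merge ep(151) and 191: 342
Huffman total = 106 + 191 + 342 = 639 bits.
Saving = 684 − 639 = 45 bits.

45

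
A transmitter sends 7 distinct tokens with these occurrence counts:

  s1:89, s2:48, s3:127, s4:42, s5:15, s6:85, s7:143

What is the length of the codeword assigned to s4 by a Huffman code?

4

Build the tree from the bottom:
s5(15) + s4(42) → 57
s2(48) + 57 → 105
s6(85) + s1(89) → 174
105 + s3(127) → 232
s7(143) + 174 → 317
232 + 317 → 549
s4 sits 4 levels below the root, so its codeword is 4 bits.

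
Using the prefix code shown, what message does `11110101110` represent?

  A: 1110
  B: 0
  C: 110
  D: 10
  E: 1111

EBDA

Read left to right; each codeword is recognised as soon as it completes (prefix code):
  1111→E | 0→B | 10→D | 1110→A
Decoded message: EBDA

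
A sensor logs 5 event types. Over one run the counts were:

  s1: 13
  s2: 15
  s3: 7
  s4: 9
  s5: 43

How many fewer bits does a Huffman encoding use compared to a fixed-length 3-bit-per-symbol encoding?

Fixed-length: 3 bits × 87 symbols = 261 bits.
Huffman merges:
combine s3(7), s4(9) → 16
combine s1(13), s2(15) → 28
combine 16, 28 → 44
combine s5(43), 44 → 87
Huffman total = 16 + 28 + 44 + 87 = 175 bits.
Saving = 261 − 175 = 86 bits.

86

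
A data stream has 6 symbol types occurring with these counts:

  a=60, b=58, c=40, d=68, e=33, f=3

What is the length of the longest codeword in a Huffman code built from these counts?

4

Merge the two lowest-weight nodes at each step:
f(3) + e(33) → 36
36 + c(40) → 76
b(58) + a(60) → 118
d(68) + 76 → 144
118 + 144 → 262
The first pair merged (f, e) ends up deepest, at depth 4.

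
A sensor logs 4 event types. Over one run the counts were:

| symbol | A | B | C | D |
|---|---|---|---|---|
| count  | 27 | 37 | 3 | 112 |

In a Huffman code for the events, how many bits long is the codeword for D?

Huffman merges, smallest pair first:
merge C(3) and A(27): 30
merge 30 and B(37): 67
merge 67 and D(112): 179
D sits one level below the root: a 1-bit codeword.

1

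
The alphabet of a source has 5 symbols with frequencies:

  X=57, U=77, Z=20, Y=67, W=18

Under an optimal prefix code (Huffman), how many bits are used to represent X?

Build the tree from the bottom:
combine W(18), Z(20) → 38
combine 38, X(57) → 95
combine Y(67), U(77) → 144
combine 95, 144 → 239
X sits 2 levels below the root, so its codeword is 2 bits.

2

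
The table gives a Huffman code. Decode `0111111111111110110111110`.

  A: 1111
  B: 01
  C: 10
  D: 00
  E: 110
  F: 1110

Read left to right; each codeword is recognised as soon as it completes (prefix code):
  01→B | 1111→A | 1111→A | 1111→A | 10→C | 110→E | 1111→A | 10→C
Decoded message: BAAACEAC

BAAACEAC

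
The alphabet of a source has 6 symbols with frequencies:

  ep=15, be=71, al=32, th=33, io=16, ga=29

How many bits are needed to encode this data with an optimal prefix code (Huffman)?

Build the Huffman tree bottom-up:
combine ep(15), io(16) → 31
combine ga(29), 31 → 60
combine al(32), th(33) → 65
combine 60, 65 → 125
combine be(71), 125 → 196
Total encoded bits = sum of merged weights = 31 + 60 + 65 + 125 + 196 = 477.

477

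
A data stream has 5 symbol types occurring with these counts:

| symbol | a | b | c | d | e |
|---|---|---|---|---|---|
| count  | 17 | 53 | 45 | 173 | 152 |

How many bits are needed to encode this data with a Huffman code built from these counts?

Build the Huffman tree bottom-up:
a(17) + c(45) → 62
b(53) + 62 → 115
115 + e(152) → 267
d(173) + 267 → 440
Total encoded bits = sum of merged weights = 62 + 115 + 267 + 440 = 884.

884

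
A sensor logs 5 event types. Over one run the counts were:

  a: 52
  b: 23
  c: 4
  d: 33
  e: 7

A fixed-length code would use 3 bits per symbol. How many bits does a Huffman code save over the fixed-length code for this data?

Fixed-length: 3 bits × 119 symbols = 357 bits.
Huffman merges:
combine c(4), e(7) → 11
combine 11, b(23) → 34
combine d(33), 34 → 67
combine a(52), 67 → 119
Huffman total = 11 + 34 + 67 + 119 = 231 bits.
Saving = 357 − 231 = 126 bits.

126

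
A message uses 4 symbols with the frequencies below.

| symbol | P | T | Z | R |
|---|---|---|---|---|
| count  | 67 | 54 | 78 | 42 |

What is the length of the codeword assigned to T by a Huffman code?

Repeatedly merge the two smallest:
merge R(42) and T(54): 96
merge P(67) and Z(78): 145
merge 96 and 145: 241
T's leaf is at depth 2, giving a 2-bit codeword.

2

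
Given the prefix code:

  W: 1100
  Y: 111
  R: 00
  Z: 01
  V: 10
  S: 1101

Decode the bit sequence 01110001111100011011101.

ZWZYVRSS

Read left to right; each codeword is recognised as soon as it completes (prefix code):
  01→Z | 1100→W | 01→Z | 111→Y | 10→V | 00→R | 1101→S | 1101→S
Decoded message: ZWZYVRSS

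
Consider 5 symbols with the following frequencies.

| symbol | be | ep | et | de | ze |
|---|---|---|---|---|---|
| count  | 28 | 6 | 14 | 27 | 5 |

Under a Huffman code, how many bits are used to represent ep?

4

Build the tree from the bottom:
ze(5) + ep(6) → 11
11 + et(14) → 25
25 + de(27) → 52
be(28) + 52 → 80
ep's leaf is at depth 4, giving a 4-bit codeword.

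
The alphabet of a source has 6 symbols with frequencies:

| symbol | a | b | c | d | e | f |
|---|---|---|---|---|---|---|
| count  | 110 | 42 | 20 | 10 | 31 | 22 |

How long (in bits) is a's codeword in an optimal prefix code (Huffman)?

1

Build the tree from the bottom:
merge d(10) and c(20): 30
merge f(22) and 30: 52
merge e(31) and b(42): 73
merge 52 and 73: 125
merge a(110) and 125: 235
a sits one level below the root: a 1-bit codeword.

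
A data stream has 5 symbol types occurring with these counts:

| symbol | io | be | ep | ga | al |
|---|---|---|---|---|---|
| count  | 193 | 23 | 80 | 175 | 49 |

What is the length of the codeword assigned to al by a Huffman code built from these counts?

Build the tree from the bottom:
combine be(23), al(49) → 72
combine 72, ep(80) → 152
combine 152, ga(175) → 327
combine io(193), 327 → 520
al sits 4 levels below the root, so its codeword is 4 bits.

4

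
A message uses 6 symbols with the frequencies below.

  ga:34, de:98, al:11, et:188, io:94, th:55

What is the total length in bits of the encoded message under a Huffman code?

1105

Build the Huffman tree bottom-up:
merge al(11) and ga(34): 45
merge 45 and th(55): 100
merge io(94) and de(98): 192
merge 100 and et(188): 288
merge 192 and 288: 480
Total encoded bits = sum of merged weights = 45 + 100 + 192 + 288 + 480 = 1105.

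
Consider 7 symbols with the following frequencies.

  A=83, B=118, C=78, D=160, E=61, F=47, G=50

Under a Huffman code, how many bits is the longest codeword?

Merge the two lowest-weight nodes at each step:
combine F(47), G(50) → 97
combine E(61), C(78) → 139
combine A(83), 97 → 180
combine B(118), 139 → 257
combine D(160), 180 → 340
combine 257, 340 → 597
The first pair merged (F, G) ends up deepest, at depth 4.

4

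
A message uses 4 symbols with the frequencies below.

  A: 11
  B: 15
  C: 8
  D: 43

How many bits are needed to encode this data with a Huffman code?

130

Merge the two smallest weights repeatedly:
C(8) + A(11) → 19
B(15) + 19 → 34
34 + D(43) → 77
Each symbol's bit-cost is frequency × depth; summing gives 130 bits (equivalently 19 + 34 + 77).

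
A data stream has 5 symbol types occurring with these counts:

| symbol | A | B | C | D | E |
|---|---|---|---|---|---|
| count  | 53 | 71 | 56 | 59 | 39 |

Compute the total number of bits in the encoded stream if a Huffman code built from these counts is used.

Greedily combine the two least-frequent nodes:
E(39) + A(53) → 92
C(56) + D(59) → 115
B(71) + 92 → 163
115 + 163 → 278
Total encoded bits = sum of merged weights = 92 + 115 + 163 + 278 = 648.

648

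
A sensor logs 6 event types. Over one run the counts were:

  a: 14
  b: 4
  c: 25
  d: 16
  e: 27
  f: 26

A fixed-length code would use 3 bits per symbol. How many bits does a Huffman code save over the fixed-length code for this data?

Fixed-length: 3 bits × 112 symbols = 336 bits.
Huffman merges:
combine b(4), a(14) → 18
combine d(16), 18 → 34
combine c(25), f(26) → 51
combine e(27), 34 → 61
combine 51, 61 → 112
Huffman total = 18 + 34 + 51 + 61 + 112 = 276 bits.
Saving = 336 − 276 = 60 bits.

60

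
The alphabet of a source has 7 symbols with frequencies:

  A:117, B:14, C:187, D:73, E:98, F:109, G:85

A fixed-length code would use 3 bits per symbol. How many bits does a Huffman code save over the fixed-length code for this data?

Fixed-length: 3 bits × 683 symbols = 2049 bits.
Huffman merges:
B(14) + D(73) → 87
G(85) + 87 → 172
E(98) + F(109) → 207
A(117) + 172 → 289
C(187) + 207 → 394
289 + 394 → 683
Huffman total = 87 + 172 + 207 + 289 + 394 + 683 = 1832 bits.
Saving = 2049 − 1832 = 217 bits.

217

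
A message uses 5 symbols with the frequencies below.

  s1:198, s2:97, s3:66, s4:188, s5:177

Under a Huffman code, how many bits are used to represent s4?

Repeatedly merge the two smallest:
s3(66) + s2(97) → 163
163 + s5(177) → 340
s4(188) + s1(198) → 386
340 + 386 → 726
s4 sits 2 levels below the root, so its codeword is 2 bits.

2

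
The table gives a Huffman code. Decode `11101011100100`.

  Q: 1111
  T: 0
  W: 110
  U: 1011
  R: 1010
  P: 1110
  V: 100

Read left to right; each codeword is recognised as soon as it completes (prefix code):
  1110→P | 1011→U | 100→V | 100→V
Decoded message: PUVV

PUVV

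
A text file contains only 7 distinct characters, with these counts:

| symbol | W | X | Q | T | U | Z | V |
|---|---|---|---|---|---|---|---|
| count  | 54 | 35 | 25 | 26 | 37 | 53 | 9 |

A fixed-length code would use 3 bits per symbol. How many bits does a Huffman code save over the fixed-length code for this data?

Fixed-length: 3 bits × 239 symbols = 717 bits.
Huffman merges:
merge V(9) and Q(25): 34
merge T(26) and 34: 60
merge X(35) and U(37): 72
merge Z(53) and W(54): 107
merge 60 and 72: 132
merge 107 and 132: 239
Huffman total = 34 + 60 + 72 + 107 + 132 + 239 = 644 bits.
Saving = 717 − 644 = 73 bits.

73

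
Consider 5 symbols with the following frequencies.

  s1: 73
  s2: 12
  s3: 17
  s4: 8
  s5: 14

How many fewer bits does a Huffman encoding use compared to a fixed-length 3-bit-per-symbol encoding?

Fixed-length: 3 bits × 124 symbols = 372 bits.
Huffman merges:
combine s4(8), s2(12) → 20
combine s5(14), s3(17) → 31
combine 20, 31 → 51
combine 51, s1(73) → 124
Huffman total = 20 + 31 + 51 + 124 = 226 bits.
Saving = 372 − 226 = 146 bits.

146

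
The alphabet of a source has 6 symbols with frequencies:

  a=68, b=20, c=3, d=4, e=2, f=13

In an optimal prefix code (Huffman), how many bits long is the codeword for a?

1

Build the tree from the bottom:
e(2) + c(3) → 5
d(4) + 5 → 9
9 + f(13) → 22
b(20) + 22 → 42
42 + a(68) → 110
a is merged only at the final step, so code length = 1.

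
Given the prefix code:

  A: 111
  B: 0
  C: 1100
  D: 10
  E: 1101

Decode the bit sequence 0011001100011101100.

BBCCBABC

Read left to right; each codeword is recognised as soon as it completes (prefix code):
  0→B | 0→B | 1100→C | 1100→C | 0→B | 111→A | 0→B | 1100→C
Decoded message: BBCCBABC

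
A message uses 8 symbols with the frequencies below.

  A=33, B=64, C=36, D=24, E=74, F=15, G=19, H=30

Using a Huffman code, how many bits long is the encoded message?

Greedily combine the two least-frequent nodes:
F(15) + G(19) → 34
D(24) + H(30) → 54
A(33) + 34 → 67
C(36) + 54 → 90
B(64) + 67 → 131
E(74) + 90 → 164
131 + 164 → 295
Each symbol's bit-cost is frequency × depth; summing gives 835 bits (equivalently 34 + 54 + 67 + 90 + 131 + 164 + 295).

835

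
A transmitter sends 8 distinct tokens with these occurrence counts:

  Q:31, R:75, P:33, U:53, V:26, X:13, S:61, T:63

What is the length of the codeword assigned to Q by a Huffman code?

Build the tree from the bottom:
merge X(13) and V(26): 39
merge Q(31) and P(33): 64
merge 39 and U(53): 92
merge S(61) and T(63): 124
merge 64 and R(75): 139
merge 92 and 124: 216
merge 139 and 216: 355
The subtree containing Q is merged 3 times, so code length = 3.

3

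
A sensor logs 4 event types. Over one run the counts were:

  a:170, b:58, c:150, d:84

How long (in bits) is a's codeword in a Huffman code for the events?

Build the tree from the bottom:
b(58) + d(84) → 142
142 + c(150) → 292
a(170) + 292 → 462
a is a child of the root — depth 1, so its codeword is a single bit.

1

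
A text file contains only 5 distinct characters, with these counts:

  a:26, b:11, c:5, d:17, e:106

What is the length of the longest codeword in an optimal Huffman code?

Merge the two lowest-weight nodes at each step:
c(5) + b(11) → 16
16 + d(17) → 33
a(26) + 33 → 59
59 + e(106) → 165
The first pair merged (c, b) ends up deepest, at depth 4.

4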